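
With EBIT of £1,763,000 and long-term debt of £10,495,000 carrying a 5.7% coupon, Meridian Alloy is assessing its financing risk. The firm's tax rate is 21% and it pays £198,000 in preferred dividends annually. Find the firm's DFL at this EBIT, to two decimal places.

1.93

Annual interest charges come to £598,215.00.
Pre-tax preferred-dividend burden = £198,000 ÷ (1 − 0.21) = £250,632.91.
DFL = EBIT ÷ [EBIT − I − D_p/(1−t)] = £1,763,000 ÷ [£1,763,000 − £598,215.00 − £250,632.91] = £1,763,000 ÷ £914,152.09 = 1.9286.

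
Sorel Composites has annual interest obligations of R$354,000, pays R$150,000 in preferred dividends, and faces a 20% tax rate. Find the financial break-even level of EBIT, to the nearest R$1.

Preferred dividends are paid after tax, so their pre-tax equivalent is R$150,000 ÷ (1 − 0.20) = R$187,500.00.
EPS = 0 when EBIT covers interest plus the pre-tax preferred burden: R$354,000 + R$187,500.00 = R$541,500.00.

R$541,500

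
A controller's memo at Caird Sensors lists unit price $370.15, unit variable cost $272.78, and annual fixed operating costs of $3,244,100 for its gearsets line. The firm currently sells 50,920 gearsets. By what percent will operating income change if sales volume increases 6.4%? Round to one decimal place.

Contribution at this volume is 50,920 × $97.37 = $4,958,080.40.
Operating income = contribution − fixed costs = $4,958,080.40 − $3,244,100 = $1,713,980.40.
So DOL = total CM / EBIT = $4,958,080.40 / $1,713,980.40 = 2.8927.
So EBIT moves 2.8927 × (+6.4%) = +18.5%.

+18.5%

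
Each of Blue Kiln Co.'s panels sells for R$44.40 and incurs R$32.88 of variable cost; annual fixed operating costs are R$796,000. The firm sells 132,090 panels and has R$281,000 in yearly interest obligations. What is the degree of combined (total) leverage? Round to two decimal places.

Contribution at this volume is 132,090 × R$11.52 = R$1,521,676.80.
EBIT = R$1,521,676.80 − R$796,000 = R$725,676.80. Interest = R$281,000.00, so EBIT − I = R$444,676.80.
DCL = contribution ÷ (EBIT − I) = R$1,521,676.80 ÷ R$444,676.80 = 3.4220.

3.42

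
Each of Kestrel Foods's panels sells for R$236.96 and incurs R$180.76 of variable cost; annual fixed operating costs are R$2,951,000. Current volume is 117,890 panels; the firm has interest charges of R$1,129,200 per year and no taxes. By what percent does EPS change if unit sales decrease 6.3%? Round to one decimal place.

-16.4%

Contribution at this volume is 117,890 × R$56.20 = R$6,625,418.00.
Operating income = contribution − fixed costs = R$6,625,418.00 − R$2,951,000 = R$3,674,418.00.
After interest of R$1,129,200.00, pre-tax earnings = R$2,545,218.00.
Degree of combined leverage = contribution ÷ (EBIT − I) = R$6,625,418.00 ÷ R$2,545,218.00 = 2.6031.
%ΔEPS = DCL × %ΔSales = 2.6031 × -6.3% = -16.4%.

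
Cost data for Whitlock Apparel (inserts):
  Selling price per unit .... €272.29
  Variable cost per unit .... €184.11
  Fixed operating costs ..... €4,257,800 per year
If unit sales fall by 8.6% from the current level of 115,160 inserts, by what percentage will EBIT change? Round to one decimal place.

-14.8%

Total contribution margin = 115,160 × €88.18 = €10,154,808.80.
Operating income = contribution − fixed costs = €10,154,808.80 − €4,257,800 = €5,897,008.80.
DOL = contribution ÷ EBIT = €10,154,808.80 ÷ €5,897,008.80 = 1.7220.
So EBIT moves 1.7220 × (-8.6%) = -14.8%.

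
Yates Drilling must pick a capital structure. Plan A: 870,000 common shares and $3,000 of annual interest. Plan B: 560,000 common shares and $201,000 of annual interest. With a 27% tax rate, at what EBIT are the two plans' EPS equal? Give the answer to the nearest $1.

Set EPS_A = EPS_B: (EBIT − $3,000)(1 − 0.27) ÷ 870,000 = (EBIT − $201,000)(1 − 0.27) ÷ 560,000.
Cancelling (1 − t) and cross-multiplying: 560,000·(EBIT − 3,000) = 870,000·(EBIT − 201,000).
Solving, EBIT = (201,000·870,000 − 3,000·560,000) / (870,000 − 560,000) = 173,190,000,000 / 310,000 = 558,677.42.

$558,677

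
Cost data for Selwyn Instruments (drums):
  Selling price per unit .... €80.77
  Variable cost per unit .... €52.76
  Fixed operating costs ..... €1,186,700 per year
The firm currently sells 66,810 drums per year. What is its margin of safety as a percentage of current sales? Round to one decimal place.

Unit CM = price − variable cost = €80.77 − €52.76 = €28.01. Break-even units = €1,186,700 ÷ €28.01 = 42,367.01; break-even revenue = 42,367.01 × €80.77 = €3,421,983.54.
Current sales = 66,810 × €80.77 = €5,396,243.70.
Margin of safety = (€5,396,243.70 − €3,421,983.54) ÷ €5,396,243.70 = 36.6%.

36.6%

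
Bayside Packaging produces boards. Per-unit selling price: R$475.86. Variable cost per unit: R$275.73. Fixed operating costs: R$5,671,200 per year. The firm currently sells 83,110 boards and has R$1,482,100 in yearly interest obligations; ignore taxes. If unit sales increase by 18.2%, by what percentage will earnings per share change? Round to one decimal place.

Contribution at this volume is 83,110 × R$200.13 = R$16,632,804.30.
Subtracting fixed costs: EBIT = R$16,632,804.30 − R$5,671,200 = R$10,961,604.30.
After interest of R$1,482,100.00, pre-tax earnings = R$9,479,504.30.
DCL = total CM / (EBIT − I) = R$16,632,804.30 / R$9,479,504.30 = 1.7546.
%ΔEPS = DCL × %ΔSales = 1.7546 × +18.2% = +31.9%.

+31.9%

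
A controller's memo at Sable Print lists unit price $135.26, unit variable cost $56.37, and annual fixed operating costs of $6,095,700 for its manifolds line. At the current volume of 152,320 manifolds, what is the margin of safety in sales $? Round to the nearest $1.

Unit CM = price − variable cost = $135.26 − $56.37 = $78.89. Break-even units = $6,095,700 ÷ $78.89 = 77,268.35; break-even revenue = 77,268.35 × $135.26 = $10,451,316.80.
Actual sales revenue = 152,320 × $135.26 = $20,602,803.20.
Margin of safety = $20,602,803.20 − $10,451,316.80 = $10,151,486.

$10,151,486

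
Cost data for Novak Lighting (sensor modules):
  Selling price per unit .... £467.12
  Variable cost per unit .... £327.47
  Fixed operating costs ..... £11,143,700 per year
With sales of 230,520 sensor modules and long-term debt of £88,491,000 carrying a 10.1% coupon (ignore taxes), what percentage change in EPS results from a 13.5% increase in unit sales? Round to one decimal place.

+35.9%

At 230,520 units, contribution = 230,520 × £139.65 = £32,192,118.00.
Operating income = contribution − fixed costs = £32,192,118.00 − £11,143,700 = £21,048,418.00.
After interest of £8,937,591.00, pre-tax earnings = £12,110,827.00.
Degree of combined leverage = contribution ÷ (EBIT − I) = £32,192,118.00 ÷ £12,110,827.00 = 2.6581.
EPS therefore changes by 2.6581 × (+13.5%) = +35.9%.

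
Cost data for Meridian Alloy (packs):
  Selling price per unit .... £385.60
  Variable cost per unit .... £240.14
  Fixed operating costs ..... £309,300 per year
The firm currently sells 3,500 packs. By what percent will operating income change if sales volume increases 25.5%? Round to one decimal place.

+65.0%

Contribution at this volume is 3,500 × £145.46 = £509,110.00.
Operating income = contribution − fixed costs = £509,110.00 − £309,300 = £199,810.00.
Degree of operating leverage = £509,110.00 / £199,810.00 = 2.5480.
Operating income changes by 2.5480 × +25.5% = +65.0%.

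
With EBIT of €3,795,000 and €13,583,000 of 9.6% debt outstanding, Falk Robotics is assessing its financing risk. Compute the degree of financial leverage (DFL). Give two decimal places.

1.52

Interest = €1,303,968.00.
Degree of financial leverage = EBIT / (EBIT − interest) = €3,795,000 / €2,491,032.00 = 1.5235.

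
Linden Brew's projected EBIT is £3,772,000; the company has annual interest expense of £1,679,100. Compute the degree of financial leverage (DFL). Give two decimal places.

1.80

Annual interest charges come to £1,679,100.00.
Degree of financial leverage = EBIT / (EBIT − interest) = £3,772,000 / £2,092,900.00 = 1.8023.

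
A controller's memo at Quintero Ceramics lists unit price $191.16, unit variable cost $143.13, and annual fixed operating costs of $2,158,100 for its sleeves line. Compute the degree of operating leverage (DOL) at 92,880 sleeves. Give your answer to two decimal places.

Contribution at this volume is 92,880 × $48.03 = $4,461,026.40.
Operating income = contribution − fixed costs = $4,461,026.40 − $2,158,100 = $2,302,926.40.
DOL = contribution ÷ EBIT = $4,461,026.40 ÷ $2,302,926.40 = 1.9371.

1.94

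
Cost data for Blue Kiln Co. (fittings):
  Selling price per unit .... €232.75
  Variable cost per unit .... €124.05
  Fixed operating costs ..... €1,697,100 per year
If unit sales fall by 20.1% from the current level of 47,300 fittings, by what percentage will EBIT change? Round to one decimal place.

-30.0%

Contribution at this volume is 47,300 × €108.70 = €5,141,510.00.
Operating income = contribution − fixed costs = €5,141,510.00 − €1,697,100 = €3,444,410.00.
So DOL = total CM / EBIT = €5,141,510.00 / €3,444,410.00 = 1.4927.
So EBIT moves 1.4927 × (-20.1%) = -30.0%.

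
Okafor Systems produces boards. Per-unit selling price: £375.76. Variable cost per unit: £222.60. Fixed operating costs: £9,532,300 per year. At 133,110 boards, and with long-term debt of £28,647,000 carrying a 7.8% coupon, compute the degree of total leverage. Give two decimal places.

At 133,110 units, contribution = 133,110 × £153.16 = £20,387,127.60.
EBIT = £20,387,127.60 − £9,532,300 = £10,854,827.60. Interest = £2,234,466.00, so EBIT − I = £8,620,361.60.
DCL = contribution ÷ (EBIT − I) = £20,387,127.60 ÷ £8,620,361.60 = 2.3650.

2.36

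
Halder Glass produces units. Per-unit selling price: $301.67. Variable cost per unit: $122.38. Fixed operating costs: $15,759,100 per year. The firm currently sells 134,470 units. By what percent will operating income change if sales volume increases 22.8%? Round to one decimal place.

At 134,470 units, contribution = 134,470 × $179.29 = $24,109,126.30.
Subtracting fixed costs: EBIT = $24,109,126.30 − $15,759,100 = $8,350,026.30.
Degree of operating leverage = $24,109,126.30 / $8,350,026.30 = 2.8873.
%ΔEBIT = DOL × %ΔSales = 2.8873 × +22.8% = +65.8%.

+65.8%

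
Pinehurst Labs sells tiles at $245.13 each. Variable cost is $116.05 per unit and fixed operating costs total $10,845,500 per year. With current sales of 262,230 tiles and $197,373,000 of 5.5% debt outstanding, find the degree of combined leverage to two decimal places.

2.79

At 262,230 units, contribution = 262,230 × $129.08 = $33,848,648.40.
Operating income = contribution − fixed costs = $33,848,648.40 − $10,845,500 = $23,003,148.40. Interest = $10,855,515.00, so EBIT − I = $12,147,633.40.
DCL = contribution ÷ (EBIT − I) = $33,848,648.40 ÷ $12,147,633.40 = 2.7864.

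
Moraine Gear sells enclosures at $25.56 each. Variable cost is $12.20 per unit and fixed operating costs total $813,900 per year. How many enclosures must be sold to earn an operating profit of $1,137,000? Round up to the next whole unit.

146,026 enclosures

Contribution margin per unit = $25.56 − $12.20 = $13.36.
Need Q such that Q × $13.36 − $813,900 = $1,137,000, i.e. Q = $1,950,900 / $13.36 = 146,025.45 → 146,026.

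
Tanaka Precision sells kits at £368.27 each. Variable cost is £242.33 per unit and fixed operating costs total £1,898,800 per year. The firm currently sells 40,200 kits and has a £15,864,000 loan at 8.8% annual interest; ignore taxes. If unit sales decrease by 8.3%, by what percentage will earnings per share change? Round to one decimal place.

-23.8%

Total contribution margin = 40,200 × £125.94 = £5,062,788.00.
EBIT = £5,062,788.00 − £1,898,800 = £3,163,988.00.
Interest = £1,396,032.00, so EBIT − I = £1,767,956.00.
DCL = total CM / (EBIT − I) = £5,062,788.00 / £1,767,956.00 = 2.8636.
%ΔEPS = DCL × %ΔSales = 2.8636 × -8.3% = -23.8%.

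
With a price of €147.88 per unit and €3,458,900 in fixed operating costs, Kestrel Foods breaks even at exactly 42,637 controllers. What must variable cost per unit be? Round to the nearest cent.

Contribution per unit must be FC / Q = €3,458,900 / 42,637 = €81.1244.
Variable cost per unit = €147.88 − €81.1244 = €66.76.

€66.76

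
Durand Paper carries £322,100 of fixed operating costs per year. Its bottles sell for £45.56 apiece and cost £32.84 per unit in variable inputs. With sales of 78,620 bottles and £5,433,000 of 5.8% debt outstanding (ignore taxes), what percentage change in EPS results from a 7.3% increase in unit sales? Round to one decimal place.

+20.1%

Total contribution margin = 78,620 × £12.72 = £1,000,046.40.
EBIT = £1,000,046.40 − £322,100 = £677,946.40.
Interest = £315,114.00, so EBIT − I = £362,832.40.
DCL = total CM / (EBIT − I) = £1,000,046.40 / £362,832.40 = 2.7562.
EPS therefore changes by 2.7562 × (+7.3%) = +20.1%.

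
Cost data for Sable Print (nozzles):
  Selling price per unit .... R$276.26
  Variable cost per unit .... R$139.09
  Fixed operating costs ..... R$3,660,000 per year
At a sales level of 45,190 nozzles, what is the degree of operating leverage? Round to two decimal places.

Total contribution margin = 45,190 × R$137.17 = R$6,198,712.30.
Operating income = contribution − fixed costs = R$6,198,712.30 − R$3,660,000 = R$2,538,712.30.
So DOL = total CM / EBIT = R$6,198,712.30 / R$2,538,712.30 = 2.4417.

2.44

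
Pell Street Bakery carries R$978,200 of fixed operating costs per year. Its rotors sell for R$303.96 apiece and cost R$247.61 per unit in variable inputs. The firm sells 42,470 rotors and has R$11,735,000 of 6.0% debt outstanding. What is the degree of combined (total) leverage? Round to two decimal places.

Total contribution margin = 42,470 × R$56.35 = R$2,393,184.50.
Subtracting fixed costs: EBIT = R$2,393,184.50 − R$978,200 = R$1,414,984.50. Interest = R$704,100.00, so EBIT − I = R$710,884.50.
Degree of total leverage = total CM / (EBIT − interest) = R$2,393,184.50 / R$710,884.50 = 3.3665.

3.37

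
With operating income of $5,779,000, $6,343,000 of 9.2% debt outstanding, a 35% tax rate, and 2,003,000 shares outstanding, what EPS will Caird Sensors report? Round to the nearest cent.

$1.69

Interest = $583,556.00, so EBT = $5,779,000 − $583,556.00 = $5,195,444.00.
Net income = $5,195,444.00 × (1 − 0.35) = $3,377,038.60.
Per share: $3,377,038.60 / 2,003,000 shares = $1.69.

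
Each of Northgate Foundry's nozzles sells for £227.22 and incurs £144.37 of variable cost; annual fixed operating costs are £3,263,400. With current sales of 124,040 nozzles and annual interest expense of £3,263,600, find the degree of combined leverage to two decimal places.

Contribution at this volume is 124,040 × £82.85 = £10,276,714.00.
EBIT = £10,276,714.00 − £3,263,400 = £7,013,314.00. Interest = £3,263,600.00.
DOL = £10,276,714.00 ÷ £7,013,314.00 = 1.4653; DFL = £7,013,314.00 ÷ £3,749,714.00 = 1.8704.
Combined leverage = 1.4653 × 1.8704 = 2.7407.

2.74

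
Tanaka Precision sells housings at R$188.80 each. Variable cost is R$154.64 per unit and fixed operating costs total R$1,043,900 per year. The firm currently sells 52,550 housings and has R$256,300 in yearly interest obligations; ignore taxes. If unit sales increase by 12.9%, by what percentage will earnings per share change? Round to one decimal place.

At 52,550 units, contribution = 52,550 × R$34.16 = R$1,795,108.00.
Subtracting fixed costs: EBIT = R$1,795,108.00 − R$1,043,900 = R$751,208.00.
Interest = R$256,300.00, so EBIT − I = R$494,908.00.
Degree of combined leverage = contribution ÷ (EBIT − I) = R$1,795,108.00 ÷ R$494,908.00 = 3.6272.
EPS therefore changes by 3.6272 × (+12.9%) = +46.8%.

+46.8%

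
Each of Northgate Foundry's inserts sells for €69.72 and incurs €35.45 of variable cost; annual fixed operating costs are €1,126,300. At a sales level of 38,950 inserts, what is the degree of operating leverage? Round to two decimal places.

At 38,950 units, contribution = 38,950 × €34.27 = €1,334,816.50.
Subtracting fixed costs: EBIT = €1,334,816.50 − €1,126,300 = €208,516.50.
So DOL = total CM / EBIT = €1,334,816.50 / €208,516.50 = 6.4015.

6.40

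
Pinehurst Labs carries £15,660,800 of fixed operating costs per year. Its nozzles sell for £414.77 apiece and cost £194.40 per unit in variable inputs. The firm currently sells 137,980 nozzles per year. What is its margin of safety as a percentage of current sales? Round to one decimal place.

48.5%

Contribution margin per unit = £414.77 − £194.40 = £220.37. Break-even units = £15,660,800 ÷ £220.37 = 71,065.93; break-even revenue = 71,065.93 × £414.77 = £29,476,017.68.
Current sales = 137,980 × £414.77 = £57,229,964.60.
Margin of safety = (£57,229,964.60 − £29,476,017.68) ÷ £57,229,964.60 = 48.5%.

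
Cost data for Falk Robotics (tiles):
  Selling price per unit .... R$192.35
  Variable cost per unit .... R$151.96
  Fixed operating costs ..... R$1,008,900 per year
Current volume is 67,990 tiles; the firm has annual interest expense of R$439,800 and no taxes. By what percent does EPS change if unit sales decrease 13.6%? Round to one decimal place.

Contribution at this volume is 67,990 × R$40.39 = R$2,746,116.10.
Operating income = contribution − fixed costs = R$2,746,116.10 − R$1,008,900 = R$1,737,216.10.
Interest = R$439,800.00, so EBIT − I = R$1,297,416.10.
Degree of combined leverage = contribution ÷ (EBIT − I) = R$2,746,116.10 ÷ R$1,297,416.10 = 2.1166.
%ΔEPS = DCL × %ΔSales = 2.1166 × -13.6% = -28.8%.

-28.8%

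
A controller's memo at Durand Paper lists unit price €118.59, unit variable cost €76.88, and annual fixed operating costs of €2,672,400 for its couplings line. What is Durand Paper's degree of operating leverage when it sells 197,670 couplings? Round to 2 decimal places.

1.48

Contribution at this volume is 197,670 × €41.71 = €8,244,815.70.
EBIT = €8,244,815.70 − €2,672,400 = €5,572,415.70.
Degree of operating leverage = €8,244,815.70 / €5,572,415.70 = 1.4796.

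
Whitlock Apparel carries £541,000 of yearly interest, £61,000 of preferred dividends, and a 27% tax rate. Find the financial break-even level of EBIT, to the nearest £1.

£624,562

Preferred dividends are paid after tax, so their pre-tax equivalent is £61,000 ÷ (1 − 0.27) = £83,561.64.
EPS = 0 when EBIT covers interest plus the pre-tax preferred burden: £541,000 + £83,561.64 = £624,561.64.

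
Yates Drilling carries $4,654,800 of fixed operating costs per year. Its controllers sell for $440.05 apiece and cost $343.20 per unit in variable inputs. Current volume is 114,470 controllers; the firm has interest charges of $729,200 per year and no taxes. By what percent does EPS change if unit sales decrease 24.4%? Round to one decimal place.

Total contribution margin = 114,470 × $96.85 = $11,086,419.50.
Subtracting fixed costs: EBIT = $11,086,419.50 − $4,654,800 = $6,431,619.50.
After interest of $729,200.00, pre-tax earnings = $5,702,419.50.
DCL = total CM / (EBIT − I) = $11,086,419.50 / $5,702,419.50 = 1.9442.
%ΔEPS = DCL × %ΔSales = 1.9442 × -24.4% = -47.4%.

-47.4%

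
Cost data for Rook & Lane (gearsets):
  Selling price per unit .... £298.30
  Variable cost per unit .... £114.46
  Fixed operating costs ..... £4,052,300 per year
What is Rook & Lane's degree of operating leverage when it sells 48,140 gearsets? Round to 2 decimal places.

Contribution at this volume is 48,140 × £183.84 = £8,850,057.60.
Operating income = contribution − fixed costs = £8,850,057.60 − £4,052,300 = £4,797,757.60.
DOL = contribution ÷ EBIT = £8,850,057.60 ÷ £4,797,757.60 = 1.8446.

1.84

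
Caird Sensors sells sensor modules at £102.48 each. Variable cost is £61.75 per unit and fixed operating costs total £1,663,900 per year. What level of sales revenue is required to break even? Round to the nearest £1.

£4,186,508

Contribution margin per unit = £102.48 − £61.75 = £40.73, a CM ratio of £40.73 ÷ £102.48 = 0.3974.
Break-even sales = FC ÷ CM ratio = £1,663,900 × £102.48 / £40.73 = £4,186,508.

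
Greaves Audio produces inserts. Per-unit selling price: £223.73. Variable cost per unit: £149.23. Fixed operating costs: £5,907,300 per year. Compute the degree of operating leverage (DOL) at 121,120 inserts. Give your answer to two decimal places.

2.90

At 121,120 units, contribution = 121,120 × £74.50 = £9,023,440.00.
Operating income = contribution − fixed costs = £9,023,440.00 − £5,907,300 = £3,116,140.00.
So DOL = total CM / EBIT = £9,023,440.00 / £3,116,140.00 = 2.8957.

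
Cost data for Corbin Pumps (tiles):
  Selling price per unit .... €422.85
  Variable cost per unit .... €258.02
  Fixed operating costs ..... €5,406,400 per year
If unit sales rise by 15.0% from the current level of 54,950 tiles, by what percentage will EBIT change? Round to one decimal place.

+37.2%

Total contribution margin = 54,950 × €164.83 = €9,057,408.50.
EBIT = €9,057,408.50 − €5,406,400 = €3,651,008.50.
So DOL = total CM / EBIT = €9,057,408.50 / €3,651,008.50 = 2.4808.
%ΔEBIT = DOL × %ΔSales = 2.4808 × +15.0% = +37.2%.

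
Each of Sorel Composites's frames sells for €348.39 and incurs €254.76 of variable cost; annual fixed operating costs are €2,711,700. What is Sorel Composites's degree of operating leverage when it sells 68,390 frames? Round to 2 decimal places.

1.73

Total contribution margin = 68,390 × €93.63 = €6,403,355.70.
Subtracting fixed costs: EBIT = €6,403,355.70 − €2,711,700 = €3,691,655.70.
Degree of operating leverage = €6,403,355.70 / €3,691,655.70 = 1.7345.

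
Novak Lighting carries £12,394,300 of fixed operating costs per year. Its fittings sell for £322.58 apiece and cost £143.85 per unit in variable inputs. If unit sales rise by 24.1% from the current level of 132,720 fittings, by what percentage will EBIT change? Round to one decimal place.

Total contribution margin = 132,720 × £178.73 = £23,721,045.60.
Operating income = contribution − fixed costs = £23,721,045.60 − £12,394,300 = £11,326,745.60.
Degree of operating leverage = £23,721,045.60 / £11,326,745.60 = 2.0943.
%ΔEBIT = DOL × %ΔSales = 2.0943 × +24.1% = +50.5%.

+50.5%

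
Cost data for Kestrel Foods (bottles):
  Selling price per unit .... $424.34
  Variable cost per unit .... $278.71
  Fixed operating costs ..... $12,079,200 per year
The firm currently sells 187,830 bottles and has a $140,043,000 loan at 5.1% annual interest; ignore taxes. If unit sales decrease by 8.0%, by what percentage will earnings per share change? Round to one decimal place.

-26.9%

Contribution at this volume is 187,830 × $145.63 = $27,353,682.90.
EBIT = $27,353,682.90 − $12,079,200 = $15,274,482.90.
After interest of $7,142,193.00, pre-tax earnings = $8,132,289.90.
DCL = total CM / (EBIT − I) = $27,353,682.90 / $8,132,289.90 = 3.3636.
EPS therefore changes by 3.3636 × (-8.0%) = -26.9%.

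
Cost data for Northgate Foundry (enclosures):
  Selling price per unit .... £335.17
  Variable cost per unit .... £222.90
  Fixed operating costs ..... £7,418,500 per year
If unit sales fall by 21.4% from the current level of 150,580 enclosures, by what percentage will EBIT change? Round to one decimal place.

Total contribution margin = 150,580 × £112.27 = £16,905,616.60.
Subtracting fixed costs: EBIT = £16,905,616.60 − £7,418,500 = £9,487,116.60.
So DOL = total CM / EBIT = £16,905,616.60 / £9,487,116.60 = 1.7820.
Operating income changes by 1.7820 × -21.4% = -38.1%.

-38.1%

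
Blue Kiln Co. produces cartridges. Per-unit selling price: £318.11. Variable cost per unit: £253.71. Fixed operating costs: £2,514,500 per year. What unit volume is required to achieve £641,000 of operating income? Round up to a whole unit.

Contribution margin per unit = £318.11 − £253.71 = £64.40.
Required volume = (fixed costs + target profit) ÷ CM = (£2,514,500 + £641,000) ÷ £64.40 = 48,998.45, so 48,999 cartridges.

48,999 cartridges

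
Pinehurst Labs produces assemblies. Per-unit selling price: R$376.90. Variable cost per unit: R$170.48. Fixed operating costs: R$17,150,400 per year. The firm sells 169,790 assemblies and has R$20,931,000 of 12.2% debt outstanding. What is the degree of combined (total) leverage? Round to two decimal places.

2.28

Total contribution margin = 169,790 × R$206.42 = R$35,048,051.80.
Operating income = contribution − fixed costs = R$35,048,051.80 − R$17,150,400 = R$17,897,651.80. Interest = R$2,553,582.00, so EBIT − I = R$15,344,069.80.
Degree of total leverage = total CM / (EBIT − interest) = R$35,048,051.80 / R$15,344,069.80 = 2.2841.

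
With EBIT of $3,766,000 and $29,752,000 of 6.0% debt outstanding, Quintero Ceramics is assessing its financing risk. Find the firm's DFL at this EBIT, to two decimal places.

Annual interest charges come to $1,785,120.00.
DFL = EBIT ÷ (EBIT − I) = $3,766,000 ÷ ($3,766,000 − $1,785,120.00) = $3,766,000 ÷ $1,980,880.00 = 1.9012.

1.90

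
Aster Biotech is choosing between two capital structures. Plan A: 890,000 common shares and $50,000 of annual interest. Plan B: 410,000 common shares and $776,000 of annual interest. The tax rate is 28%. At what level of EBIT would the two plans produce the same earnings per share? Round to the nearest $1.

$1,396,125

Set EPS_A = EPS_B: (EBIT − $50,000)(1 − 0.28) ÷ 890,000 = (EBIT − $776,000)(1 − 0.28) ÷ 410,000.
Cancelling (1 − t) and cross-multiplying: 410,000·(EBIT − 50,000) = 890,000·(EBIT − 776,000).
Solving, EBIT = (776,000·890,000 − 50,000·410,000) / (890,000 − 410,000) = 670,140,000,000 / 480,000 = 1,396,125.00.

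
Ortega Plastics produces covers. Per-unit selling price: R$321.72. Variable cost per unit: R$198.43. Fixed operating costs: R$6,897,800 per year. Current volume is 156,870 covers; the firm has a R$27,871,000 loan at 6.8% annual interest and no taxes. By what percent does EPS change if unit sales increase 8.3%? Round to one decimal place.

Contribution at this volume is 156,870 × R$123.29 = R$19,340,502.30.
Subtracting fixed costs: EBIT = R$19,340,502.30 − R$6,897,800 = R$12,442,702.30.
After interest of R$1,895,228.00, pre-tax earnings = R$10,547,474.30.
Degree of combined leverage = contribution ÷ (EBIT − I) = R$19,340,502.30 ÷ R$10,547,474.30 = 1.8337.
EPS therefore changes by 1.8337 × (+8.3%) = +15.2%.

+15.2%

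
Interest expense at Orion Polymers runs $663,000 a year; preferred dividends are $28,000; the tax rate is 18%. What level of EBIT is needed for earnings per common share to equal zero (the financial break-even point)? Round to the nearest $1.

$697,146

Grossing the preferred dividend up to pre-tax terms: $28,000 / (1 − 0.18) = $34,146.34.
Financial break-even EBIT = interest + D_p ÷ (1 − t) = $663,000 + $34,146.34 = $697,146.34.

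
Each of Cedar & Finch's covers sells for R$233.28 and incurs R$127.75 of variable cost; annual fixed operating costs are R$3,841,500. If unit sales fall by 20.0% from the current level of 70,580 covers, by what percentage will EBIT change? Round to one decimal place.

-41.3%

At 70,580 units, contribution = 70,580 × R$105.53 = R$7,448,307.40.
Operating income = contribution − fixed costs = R$7,448,307.40 − R$3,841,500 = R$3,606,807.40.
So DOL = total CM / EBIT = R$7,448,307.40 / R$3,606,807.40 = 2.0651.
Operating income changes by 2.0651 × -20.0% = -41.3%.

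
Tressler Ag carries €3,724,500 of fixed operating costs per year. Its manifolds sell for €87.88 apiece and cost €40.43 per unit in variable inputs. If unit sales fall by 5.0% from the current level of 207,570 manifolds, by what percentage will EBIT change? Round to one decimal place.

At 207,570 units, contribution = 207,570 × €47.45 = €9,849,196.50.
EBIT = €9,849,196.50 − €3,724,500 = €6,124,696.50.
DOL = contribution ÷ EBIT = €9,849,196.50 ÷ €6,124,696.50 = 1.6081.
Operating income changes by 1.6081 × -5.0% = -8.0%.

-8.0%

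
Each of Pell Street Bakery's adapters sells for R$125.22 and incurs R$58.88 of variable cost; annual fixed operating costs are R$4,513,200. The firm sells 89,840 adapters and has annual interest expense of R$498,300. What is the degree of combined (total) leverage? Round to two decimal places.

Total contribution margin = 89,840 × R$66.34 = R$5,959,985.60.
Subtracting fixed costs: EBIT = R$5,959,985.60 − R$4,513,200 = R$1,446,785.60. Interest = R$498,300.00, so EBIT − I = R$948,485.60.
Degree of total leverage = total CM / (EBIT − interest) = R$5,959,985.60 / R$948,485.60 = 6.2837.

6.28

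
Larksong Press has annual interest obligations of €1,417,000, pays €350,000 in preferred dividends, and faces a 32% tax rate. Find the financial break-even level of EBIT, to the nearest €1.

€1,931,706

Grossing the preferred dividend up to pre-tax terms: €350,000 / (1 − 0.32) = €514,705.88.
EPS = 0 when EBIT covers interest plus the pre-tax preferred burden: €1,417,000 + €514,705.88 = €1,931,705.88.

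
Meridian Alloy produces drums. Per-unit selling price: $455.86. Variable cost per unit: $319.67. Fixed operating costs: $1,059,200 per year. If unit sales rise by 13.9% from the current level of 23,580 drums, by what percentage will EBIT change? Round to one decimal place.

+20.7%

Contribution at this volume is 23,580 × $136.19 = $3,211,360.20.
Operating income = contribution − fixed costs = $3,211,360.20 − $1,059,200 = $2,152,160.20.
Degree of operating leverage = $3,211,360.20 / $2,152,160.20 = 1.4922.
So EBIT moves 1.4922 × (+13.9%) = +20.7%.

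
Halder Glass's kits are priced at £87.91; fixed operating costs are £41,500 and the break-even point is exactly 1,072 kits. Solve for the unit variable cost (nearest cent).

£49.20

Contribution per unit must be FC / Q = £41,500 / 1,072 = £38.7127.
Variable cost per unit = £87.91 − £38.7127 = £49.20.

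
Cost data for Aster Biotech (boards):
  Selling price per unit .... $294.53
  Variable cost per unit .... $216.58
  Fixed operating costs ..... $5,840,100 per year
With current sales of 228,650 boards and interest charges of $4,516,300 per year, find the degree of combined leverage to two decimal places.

Contribution at this volume is 228,650 × $77.95 = $17,823,267.50.
Operating income = contribution − fixed costs = $17,823,267.50 − $5,840,100 = $11,983,167.50. Interest = $4,516,300.00, so EBIT − I = $7,466,867.50.
Degree of total leverage = total CM / (EBIT − interest) = $17,823,267.50 / $7,466,867.50 = 2.3870.

2.39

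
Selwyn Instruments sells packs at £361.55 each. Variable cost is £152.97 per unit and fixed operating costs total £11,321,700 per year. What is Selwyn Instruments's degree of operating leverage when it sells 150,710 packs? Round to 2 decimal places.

At 150,710 units, contribution = 150,710 × £208.58 = £31,435,091.80.
Operating income = contribution − fixed costs = £31,435,091.80 − £11,321,700 = £20,113,391.80.
Degree of operating leverage = £31,435,091.80 / £20,113,391.80 = 1.5629.

1.56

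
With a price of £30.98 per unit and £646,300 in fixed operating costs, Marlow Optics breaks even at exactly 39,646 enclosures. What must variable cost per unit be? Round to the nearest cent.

Contribution per unit must be FC / Q = £646,300 / 39,646 = £16.3018.
Hence VC = price − CM = £30.98 − £16.3018 = £14.68.

£14.68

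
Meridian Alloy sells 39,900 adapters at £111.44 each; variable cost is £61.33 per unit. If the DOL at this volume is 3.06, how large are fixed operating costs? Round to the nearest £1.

£1,345,994

At 39,900 units, contribution = 39,900 × £50.11 = £1,999,389.00.
Since DOL = CM ÷ EBIT, EBIT = £1,999,389.00 ÷ 3.06 = £653,395.10.
Fixed costs = CM − EBIT = £1,999,389.00 − £653,395.10 = £1,345,994.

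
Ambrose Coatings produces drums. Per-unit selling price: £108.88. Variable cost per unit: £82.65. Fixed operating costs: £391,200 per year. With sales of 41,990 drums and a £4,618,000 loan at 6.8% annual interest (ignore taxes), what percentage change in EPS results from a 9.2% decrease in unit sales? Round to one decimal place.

-25.6%

At 41,990 units, contribution = 41,990 × £26.23 = £1,101,397.70.
Subtracting fixed costs: EBIT = £1,101,397.70 − £391,200 = £710,197.70.
Interest = £314,024.00, so EBIT − I = £396,173.70.
Degree of combined leverage = contribution ÷ (EBIT − I) = £1,101,397.70 ÷ £396,173.70 = 2.7801.
EPS therefore changes by 2.7801 × (-9.2%) = -25.6%.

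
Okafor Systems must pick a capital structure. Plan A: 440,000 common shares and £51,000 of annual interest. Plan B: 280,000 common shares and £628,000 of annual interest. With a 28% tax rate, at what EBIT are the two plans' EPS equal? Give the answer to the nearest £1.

£1,637,750

Set EPS_A = EPS_B: (EBIT − £51,000)(1 − 0.28) ÷ 440,000 = (EBIT − £628,000)(1 − 0.28) ÷ 280,000.
The (1 − t) factor cancels: (EBIT − 51,000) × 280,000 = (EBIT − 628,000) × 440,000.
EBIT × (440,000 − 280,000) = 628,000 × 440,000 − 51,000 × 280,000 = 262,040,000,000, so EBIT = 262,040,000,000 ÷ 160,000 = 1,637,750.00.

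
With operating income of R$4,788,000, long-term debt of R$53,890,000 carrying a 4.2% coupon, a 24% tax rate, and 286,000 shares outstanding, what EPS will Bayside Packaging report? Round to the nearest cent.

R$6.71

Interest = R$2,263,380.00, so EBT = R$4,788,000 − R$2,263,380.00 = R$2,524,620.00.
Net income = R$2,524,620.00 × (1 − 0.24) = R$1,918,711.20.
EPS = R$1,918,711.20 ÷ 286,000 = R$6.71.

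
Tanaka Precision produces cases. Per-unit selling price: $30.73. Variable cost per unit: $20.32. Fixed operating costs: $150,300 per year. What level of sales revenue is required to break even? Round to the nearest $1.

Contribution margin per unit = $30.73 − $20.32 = $10.41, a CM ratio of $10.41 ÷ $30.73 = 0.3388.
Break-even sales = FC ÷ CM ratio = $150,300 × $30.73 / $10.41 = $443,681.

$443,681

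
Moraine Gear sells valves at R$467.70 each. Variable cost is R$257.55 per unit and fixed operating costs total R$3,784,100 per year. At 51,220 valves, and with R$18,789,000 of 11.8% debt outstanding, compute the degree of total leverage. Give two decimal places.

2.26

Total contribution margin = 51,220 × R$210.15 = R$10,763,883.00.
EBIT = R$10,763,883.00 − R$3,784,100 = R$6,979,783.00. Interest = R$2,217,102.00, so EBIT − I = R$4,762,681.00.
Degree of total leverage = total CM / (EBIT − interest) = R$10,763,883.00 / R$4,762,681.00 = 2.2600.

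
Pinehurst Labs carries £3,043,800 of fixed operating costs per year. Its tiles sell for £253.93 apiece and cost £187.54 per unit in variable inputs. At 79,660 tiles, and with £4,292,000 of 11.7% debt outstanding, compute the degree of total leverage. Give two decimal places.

3.03

At 79,660 units, contribution = 79,660 × £66.39 = £5,288,627.40.
Operating income = contribution − fixed costs = £5,288,627.40 − £3,043,800 = £2,244,827.40. Interest = £502,164.00, so EBIT − I = £1,742,663.40.
DCL = contribution ÷ (EBIT − I) = £5,288,627.40 ÷ £1,742,663.40 = 3.0348.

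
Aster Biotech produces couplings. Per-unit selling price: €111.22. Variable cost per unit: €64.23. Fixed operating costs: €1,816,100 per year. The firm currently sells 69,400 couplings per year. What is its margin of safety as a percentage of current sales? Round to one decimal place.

44.3%

Contribution margin per unit = €111.22 − €64.23 = €46.99. Break-even units = €1,816,100 ÷ €46.99 = 38,648.65; break-even revenue = 38,648.65 × €111.22 = €4,298,502.70.
Current sales = 69,400 × €111.22 = €7,718,668.00.
Margin of safety = (€7,718,668.00 − €4,298,502.70) ÷ €7,718,668.00 = 44.3%.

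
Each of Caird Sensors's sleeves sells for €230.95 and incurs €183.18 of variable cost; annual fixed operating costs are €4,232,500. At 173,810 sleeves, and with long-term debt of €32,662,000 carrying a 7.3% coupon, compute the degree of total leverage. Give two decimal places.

At 173,810 units, contribution = 173,810 × €47.77 = €8,302,903.70.
Operating income = contribution − fixed costs = €8,302,903.70 − €4,232,500 = €4,070,403.70. Interest = €2,384,326.00, so EBIT − I = €1,686,077.70.
DCL = contribution ÷ (EBIT − I) = €8,302,903.70 ÷ €1,686,077.70 = 4.9244.

4.92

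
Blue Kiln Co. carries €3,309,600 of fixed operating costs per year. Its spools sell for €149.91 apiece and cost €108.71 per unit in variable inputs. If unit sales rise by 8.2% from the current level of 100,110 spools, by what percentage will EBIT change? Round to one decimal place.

Contribution at this volume is 100,110 × €41.20 = €4,124,532.00.
Subtracting fixed costs: EBIT = €4,124,532.00 − €3,309,600 = €814,932.00.
DOL = contribution ÷ EBIT = €4,124,532.00 ÷ €814,932.00 = 5.0612.
%ΔEBIT = DOL × %ΔSales = 5.0612 × +8.2% = +41.5%.

+41.5%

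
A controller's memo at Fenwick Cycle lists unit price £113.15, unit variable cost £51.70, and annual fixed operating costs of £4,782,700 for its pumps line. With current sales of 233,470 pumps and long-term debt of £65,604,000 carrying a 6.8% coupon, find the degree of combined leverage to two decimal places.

Contribution at this volume is 233,470 × £61.45 = £14,346,731.50.
Operating income = contribution − fixed costs = £14,346,731.50 − £4,782,700 = £9,564,031.50. Interest = £4,461,072.00.
DOL = £14,346,731.50 ÷ £9,564,031.50 = 1.5001; DFL = £9,564,031.50 ÷ £5,102,959.50 = 1.8742.
DCL = DOL × DFL = 1.5001 × 1.8742 = 2.8115.

2.81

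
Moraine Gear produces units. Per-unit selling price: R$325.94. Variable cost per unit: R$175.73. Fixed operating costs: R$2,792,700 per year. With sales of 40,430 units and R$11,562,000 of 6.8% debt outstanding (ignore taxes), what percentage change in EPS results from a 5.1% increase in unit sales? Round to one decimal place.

Total contribution margin = 40,430 × R$150.21 = R$6,072,990.30.
Operating income = contribution − fixed costs = R$6,072,990.30 − R$2,792,700 = R$3,280,290.30.
Interest = R$786,216.00, so EBIT − I = R$2,494,074.30.
DCL = total CM / (EBIT − I) = R$6,072,990.30 / R$2,494,074.30 = 2.4350.
EPS therefore changes by 2.4350 × (+5.1%) = +12.4%.

+12.4%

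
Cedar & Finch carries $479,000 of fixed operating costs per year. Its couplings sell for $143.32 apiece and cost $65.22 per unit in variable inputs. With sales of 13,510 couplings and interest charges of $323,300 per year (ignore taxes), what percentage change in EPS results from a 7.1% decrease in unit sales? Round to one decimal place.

Total contribution margin = 13,510 × $78.10 = $1,055,131.00.
EBIT = $1,055,131.00 − $479,000 = $576,131.00.
After interest of $323,300.00, pre-tax earnings = $252,831.00.
Degree of combined leverage = contribution ÷ (EBIT − I) = $1,055,131.00 ÷ $252,831.00 = 4.1733.
EPS therefore changes by 4.1733 × (-7.1%) = -29.6%.

-29.6%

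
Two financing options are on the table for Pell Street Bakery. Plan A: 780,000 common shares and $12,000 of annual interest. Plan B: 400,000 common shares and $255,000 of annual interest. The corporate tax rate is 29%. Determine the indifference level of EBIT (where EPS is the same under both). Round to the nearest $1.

Set EPS_A = EPS_B: (EBIT − $12,000)(1 − 0.29) ÷ 780,000 = (EBIT − $255,000)(1 − 0.29) ÷ 400,000.
The (1 − t) factor cancels: (EBIT − 12,000) × 400,000 = (EBIT − 255,000) × 780,000.
Solving, EBIT = (255,000·780,000 − 12,000·400,000) / (780,000 − 400,000) = 194,100,000,000 / 380,000 = 510,789.47.

$510,789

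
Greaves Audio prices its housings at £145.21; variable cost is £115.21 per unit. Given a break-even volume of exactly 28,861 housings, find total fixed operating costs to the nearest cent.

£865,830.00

Contribution margin per unit = £145.21 − £115.21 = £30.00.
Since BE = FC / CM, FC = 28,861 × £30.00 = £865,830.00.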